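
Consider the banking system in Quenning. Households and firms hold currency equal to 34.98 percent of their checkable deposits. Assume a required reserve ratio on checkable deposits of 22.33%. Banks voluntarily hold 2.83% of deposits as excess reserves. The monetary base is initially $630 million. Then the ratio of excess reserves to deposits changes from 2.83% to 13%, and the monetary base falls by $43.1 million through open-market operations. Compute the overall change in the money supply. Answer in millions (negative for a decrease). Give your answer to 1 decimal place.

Before: m₁ = (1 + 0.3498) / (0.2233 + 0.0283 + 0.3498) ≈ 2.24443, MB₁ = 630, so M₁ = 2.24443 × 630 = 1413.9909 million.
After: m₂ = (1 + 0.3498) / (0.2233 + 0.13 + 0.3498) ≈ 1.91978, MB₂ = 630 − 43.1 = 586.9, so M₂ = 1.91978 × 586.9 ≈ 1126.7189 million.
ΔM = M₂ − M₁ = 1126.7189 − 1413.9909 = -287.272 million.

-287.3 million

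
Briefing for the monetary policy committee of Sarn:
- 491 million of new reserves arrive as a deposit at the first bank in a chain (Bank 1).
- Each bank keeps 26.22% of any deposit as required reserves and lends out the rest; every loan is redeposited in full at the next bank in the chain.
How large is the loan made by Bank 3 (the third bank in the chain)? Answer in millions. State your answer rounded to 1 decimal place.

Each bank lends a fraction (1 − rr) = 0.7378 of the deposit it receives, so Bank 3 receives 491·0.7378^2 and lends 491·0.7378^3 ≈ 197.1957 million.

197.2 million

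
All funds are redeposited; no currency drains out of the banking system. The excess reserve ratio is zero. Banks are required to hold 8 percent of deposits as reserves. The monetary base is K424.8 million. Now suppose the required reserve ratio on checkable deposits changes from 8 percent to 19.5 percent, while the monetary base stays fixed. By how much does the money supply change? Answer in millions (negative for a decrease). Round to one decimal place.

Initially m₁ = 1 / (0.08) = 12.5, so M₁ = 12.5 × 424.8 = 5310 million.
After the change m₂ = 1 / (0.195) ≈ 5.12821, so M₂ = 5.12821 × 424.8 ≈ 2178.4636 million.
ΔM = M₂ − M₁ = 2178.4636 − 5310 = -3131.5364 million.

-3131.5 million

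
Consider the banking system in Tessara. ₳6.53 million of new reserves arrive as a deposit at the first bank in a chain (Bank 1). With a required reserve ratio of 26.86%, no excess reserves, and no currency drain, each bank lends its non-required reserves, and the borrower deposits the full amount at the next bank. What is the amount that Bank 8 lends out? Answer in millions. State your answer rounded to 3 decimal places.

Each bank lends a fraction (1 − rr) = 0.7314 of the deposit it receives, so Bank 8 receives 6.53·0.7314^7 and lends 6.53·0.7314^8 ≈ 0.5348 million.

₳0.535 million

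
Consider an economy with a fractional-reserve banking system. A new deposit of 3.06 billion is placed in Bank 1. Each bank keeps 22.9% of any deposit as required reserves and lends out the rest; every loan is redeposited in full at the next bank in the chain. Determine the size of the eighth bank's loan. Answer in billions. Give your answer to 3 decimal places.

0.382 billion

Each bank lends a fraction (1 − rr) = 0.7710 of the deposit it receives, so Bank 8 receives 3.06·0.7710^7 and lends 3.06·0.7710^8 ≈ 0.3821 billion.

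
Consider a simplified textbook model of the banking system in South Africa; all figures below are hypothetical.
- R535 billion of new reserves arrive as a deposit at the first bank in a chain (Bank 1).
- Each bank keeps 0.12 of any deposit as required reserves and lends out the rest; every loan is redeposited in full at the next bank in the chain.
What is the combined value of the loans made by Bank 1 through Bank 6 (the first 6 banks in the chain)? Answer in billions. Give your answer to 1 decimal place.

Bank i lends (1 − rr)^i of the original deposit: Bank 1 lends 535·0.8800 = 470.8000, Bank 2 lends 535·0.8800² = 414.3040, and so on.
Summing a geometric series: total = 535·[0.8800·(1 − 0.8800^6) / (1 − 0.8800)] ≈ 2101.3213 billion.

R2101.3 billion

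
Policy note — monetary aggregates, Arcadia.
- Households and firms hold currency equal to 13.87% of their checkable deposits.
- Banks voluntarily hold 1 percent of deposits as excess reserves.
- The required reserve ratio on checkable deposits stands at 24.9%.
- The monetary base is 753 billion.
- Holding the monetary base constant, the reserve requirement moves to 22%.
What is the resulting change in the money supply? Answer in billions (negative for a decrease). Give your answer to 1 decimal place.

169.6 billion

Initially m₁ = (1 + 0.1387) / (0.249 + 0.01 + 0.1387) ≈ 2.86321, so M₁ = 2.86321 × 753 ≈ 2155.9971 billion.
After the change m₂ = (1 + 0.1387) / (0.22 + 0.01 + 0.1387) ≈ 3.08842, so M₂ = 3.08842 × 753 ≈ 2325.5803 billion.
ΔM = M₂ − M₁ = 2325.5803 − 2155.9971 = 169.5832 billion.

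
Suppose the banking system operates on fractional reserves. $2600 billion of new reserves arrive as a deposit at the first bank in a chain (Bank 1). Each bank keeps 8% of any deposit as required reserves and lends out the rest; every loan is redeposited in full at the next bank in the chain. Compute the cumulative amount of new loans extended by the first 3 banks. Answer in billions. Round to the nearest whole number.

$6617 billion

Bank i lends (1 − rr)^i of the original deposit: Bank 1 lends 2600·0.9200 = 2392.0000, Bank 2 lends 2600·0.9200² = 2200.6400, and so on.
Summing a geometric series: total = 2600·[0.9200·(1 − 0.9200^3) / (1 − 0.9200)] = 6617.2288 billion.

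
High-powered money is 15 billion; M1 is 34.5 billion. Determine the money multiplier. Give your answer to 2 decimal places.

2.30

The money multiplier is m = M / MB = 34.5 / 15 = 2.30000.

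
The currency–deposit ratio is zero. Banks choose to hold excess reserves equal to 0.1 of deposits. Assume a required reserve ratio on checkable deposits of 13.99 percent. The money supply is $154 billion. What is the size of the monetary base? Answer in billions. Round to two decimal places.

$36.94 billion

The money multiplier is m = 1 / (rr + e) = 1 / (0.1399 + 0.1) ≈ 4.168404.
MB = M / m = 154 / 4.168404 ≈ 36.9446 billion.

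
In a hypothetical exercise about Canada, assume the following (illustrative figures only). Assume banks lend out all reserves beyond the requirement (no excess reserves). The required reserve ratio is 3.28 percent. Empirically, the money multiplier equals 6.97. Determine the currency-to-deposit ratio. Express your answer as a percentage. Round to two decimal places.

12.92%

Using m = 6.97. From m = (1 + c)/(c + rr + e), rearranging gives 1 + c = m·(c + rr + e), so c·(1 − m) = m·(rr + e) − 1.
Hence c = [m·(rr + e) − 1]/(1 − m) = [6.97 × (0.0328 + 0) − 1] / (1 − 6.97) ≈ 0.129210.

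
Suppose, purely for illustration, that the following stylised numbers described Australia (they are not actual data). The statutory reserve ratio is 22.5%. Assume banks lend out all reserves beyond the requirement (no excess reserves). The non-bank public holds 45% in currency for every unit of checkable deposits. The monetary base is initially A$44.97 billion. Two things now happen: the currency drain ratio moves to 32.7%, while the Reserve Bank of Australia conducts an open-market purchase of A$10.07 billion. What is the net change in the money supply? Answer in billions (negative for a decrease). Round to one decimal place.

A$35.7 billion

Before: m₁ = (1 + 0.45) / (0.225 + 0.45) ≈ 2.1481, MB₁ = 44.97, so M₁ = 2.1481 × 44.97 ≈ 96.6001 billion.
After: m₂ = (1 + 0.327) / (0.225 + 0.327) ≈ 2.4040, MB₂ = 44.97 + 10.07 = 55.04, so M₂ = 2.4040 × 55.04 ≈ 132.3162 billion.
ΔM = M₂ − M₁ = 132.3162 − 96.6001 = 35.7161 billion.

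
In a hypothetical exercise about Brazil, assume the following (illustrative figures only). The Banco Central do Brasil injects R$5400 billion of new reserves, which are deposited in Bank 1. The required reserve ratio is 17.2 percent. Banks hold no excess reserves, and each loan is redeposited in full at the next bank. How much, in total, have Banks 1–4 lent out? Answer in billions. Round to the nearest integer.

Bank i lends (1 − rr)^i of the original deposit: Bank 1 lends 5400·0.8280 = 4471.2000, Bank 2 lends 5400·0.8280² = 3702.1536, and so on.
Summing a geometric series: total = 5400·[0.8280·(1 − 0.8280^4) / (1 − 0.8280)] ≈ 13776.8741 billion.

R$13777 billion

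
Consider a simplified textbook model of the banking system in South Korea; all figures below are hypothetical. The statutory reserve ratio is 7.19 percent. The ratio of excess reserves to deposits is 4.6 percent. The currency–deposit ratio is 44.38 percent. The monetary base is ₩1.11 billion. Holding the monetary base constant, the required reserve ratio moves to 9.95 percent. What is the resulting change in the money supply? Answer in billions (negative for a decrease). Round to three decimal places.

Initially m₁ = (1 + 0.4438) / (0.0719 + 0.046 + 0.4438) ≈ 2.57041, so M₁ = 2.57041 × 1.11 ≈ 2.8532 billion.
After the change m₂ = (1 + 0.4438) / (0.0995 + 0.046 + 0.4438) ≈ 2.45003, so M₂ = 2.45003 × 1.11 ≈ 2.7195 billion.
ΔM = M₂ − M₁ = 2.7195 − 2.8532 = -0.1337 billion.

-0.134 billion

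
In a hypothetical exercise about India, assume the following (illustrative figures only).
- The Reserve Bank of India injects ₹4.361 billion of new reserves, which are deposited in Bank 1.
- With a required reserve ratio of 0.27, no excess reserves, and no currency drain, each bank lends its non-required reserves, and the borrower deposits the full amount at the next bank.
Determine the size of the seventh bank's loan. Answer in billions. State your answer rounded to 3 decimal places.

₹0.482 billion

Each bank lends a fraction (1 − rr) = 0.7300 of the deposit it receives, so Bank 7 receives 4.361·0.7300^6 and lends 4.361·0.7300^7 ≈ 0.4818 billion.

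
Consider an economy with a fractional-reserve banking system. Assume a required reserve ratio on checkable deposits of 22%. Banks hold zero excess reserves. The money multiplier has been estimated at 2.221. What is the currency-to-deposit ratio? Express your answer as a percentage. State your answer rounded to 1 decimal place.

41.9%

Using m = 2.221. From m = (1 + c)/(c + rr + e), rearranging gives 1 + c = m·(c + rr + e), so c·(1 − m) = m·(rr + e) − 1.
Hence c = [m·(rr + e) − 1]/(1 − m) = [2.221 × (0.22 + 0) − 1] / (1 − 2.221) ≈ 0.418821.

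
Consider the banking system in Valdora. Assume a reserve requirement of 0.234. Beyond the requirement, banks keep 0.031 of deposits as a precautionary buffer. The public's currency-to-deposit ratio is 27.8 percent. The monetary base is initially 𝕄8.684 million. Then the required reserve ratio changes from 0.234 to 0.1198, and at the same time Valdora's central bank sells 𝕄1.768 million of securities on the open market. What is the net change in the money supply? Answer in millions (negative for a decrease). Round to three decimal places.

𝕄0.174 million

Before: m₁ = (1 + 0.278) / (0.234 + 0.031 + 0.278) ≈ 2.35359, MB₁ = 8.684, so M₁ = 2.35359 × 8.684 ≈ 20.4386 million.
After: m₂ = (1 + 0.278) / (0.1198 + 0.031 + 0.278) ≈ 2.98041, MB₂ = 8.684 − 1.768 = 6.916, so M₂ = 2.98041 × 6.916 ≈ 20.6125 million.
ΔM = M₂ − M₁ = 20.6125 − 20.4386 = 0.1739 million.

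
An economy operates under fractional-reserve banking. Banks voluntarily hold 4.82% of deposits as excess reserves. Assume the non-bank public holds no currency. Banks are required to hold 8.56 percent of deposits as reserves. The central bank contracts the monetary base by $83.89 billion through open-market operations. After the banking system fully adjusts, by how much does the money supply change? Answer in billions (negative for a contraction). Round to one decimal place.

-627.0 billion

The money multiplier is m = 1 / (rr + e) = 1 / (0.0856 + 0.0482) ≈ 7.4738.
The sale removes 83.89 billion of base, so ΔM = m × ΔMB = 7.4738 × (−83.89) ≈ -626.9771 billion.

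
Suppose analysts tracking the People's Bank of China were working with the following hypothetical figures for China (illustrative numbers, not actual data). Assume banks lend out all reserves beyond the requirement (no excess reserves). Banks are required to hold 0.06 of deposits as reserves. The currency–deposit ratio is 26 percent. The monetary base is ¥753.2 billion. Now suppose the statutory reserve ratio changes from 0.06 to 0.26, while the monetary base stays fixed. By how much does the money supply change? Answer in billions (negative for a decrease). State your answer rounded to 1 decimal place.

Initially m₁ = (1 + 0.26) / (0.06 + 0.26) = 3.93750, so M₁ = 3.93750 × 753.2 = 2965.725 billion.
After the change m₂ = (1 + 0.26) / (0.26 + 0.26) ≈ 2.42308, so M₂ = 2.42308 × 753.2 ≈ 1825.0639 billion.
ΔM = M₂ − M₁ = 1825.0639 − 2965.725 = -1140.6611 billion.

-1140.7 billion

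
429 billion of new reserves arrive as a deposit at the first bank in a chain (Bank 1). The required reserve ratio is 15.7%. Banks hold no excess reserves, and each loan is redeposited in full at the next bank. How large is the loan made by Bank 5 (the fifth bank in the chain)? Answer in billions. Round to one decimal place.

Each bank lends a fraction (1 − rr) = 0.8430 of the deposit it receives, so Bank 5 receives 429·0.8430^4 and lends 429·0.8430^5 ≈ 182.6397 billion.

182.6 billion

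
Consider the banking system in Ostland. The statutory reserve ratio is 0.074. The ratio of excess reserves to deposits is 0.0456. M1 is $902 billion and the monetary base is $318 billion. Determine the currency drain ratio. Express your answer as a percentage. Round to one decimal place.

36.0%

Using m = M/MB = 902/318 ≈ 2.836478. From m = (1 + c)/(c + rr + e), rearranging gives 1 + c = m·(c + rr + e), so c·(1 − m) = m·(rr + e) − 1.
Hence c = [m·(rr + e) − 1]/(1 − m) = [2.836478 × (0.074 + 0.0456) − 1] / (1 − 2.836478) ≈ 0.359796.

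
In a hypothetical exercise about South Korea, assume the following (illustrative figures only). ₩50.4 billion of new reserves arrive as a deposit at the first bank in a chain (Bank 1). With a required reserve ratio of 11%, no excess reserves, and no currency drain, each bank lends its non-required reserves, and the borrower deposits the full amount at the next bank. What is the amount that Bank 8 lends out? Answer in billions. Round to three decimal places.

Each bank lends a fraction (1 − rr) = 0.8900 of the deposit it receives, so Bank 8 receives 50.4·0.8900^7 and lends 50.4·0.8900^8 ≈ 19.8404 billion.

₩19.840 billion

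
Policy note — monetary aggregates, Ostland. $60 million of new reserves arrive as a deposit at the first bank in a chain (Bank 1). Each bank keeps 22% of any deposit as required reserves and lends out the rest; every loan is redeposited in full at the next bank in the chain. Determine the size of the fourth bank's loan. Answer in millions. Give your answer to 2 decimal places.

Each bank lends a fraction (1 − rr) = 0.7800 of the deposit it receives, so Bank 4 receives 60·0.7800^3 and lends 60·0.7800^4 ≈ 22.2090 million.

$22.21 million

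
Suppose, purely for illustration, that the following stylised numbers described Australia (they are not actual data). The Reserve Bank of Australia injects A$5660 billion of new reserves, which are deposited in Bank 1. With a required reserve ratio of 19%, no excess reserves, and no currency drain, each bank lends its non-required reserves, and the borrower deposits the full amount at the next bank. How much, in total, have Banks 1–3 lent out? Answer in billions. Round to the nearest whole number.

A$11306 billion

Bank i lends (1 − rr)^i of the original deposit: Bank 1 lends 5660·0.8100 = 4584.6000, Bank 2 lends 5660·0.8100² = 3713.5260, and so on.
Summing a geometric series: total = 5660·[0.8100·(1 − 0.8100^3) / (1 − 0.8100)] ≈ 11306.0821 billion.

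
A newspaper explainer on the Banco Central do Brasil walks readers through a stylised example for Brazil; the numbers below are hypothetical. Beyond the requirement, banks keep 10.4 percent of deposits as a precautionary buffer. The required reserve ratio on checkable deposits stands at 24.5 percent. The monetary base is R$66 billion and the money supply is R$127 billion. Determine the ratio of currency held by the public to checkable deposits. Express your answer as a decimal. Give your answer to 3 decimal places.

0.355

Using m = M/MB = 127/66 ≈ 1.924242. From m = (1 + c)/(c + rr + e), rearranging gives 1 + c = m·(c + rr + e), so c·(1 − m) = m·(rr + e) − 1.
Hence c = [m·(rr + e) − 1]/(1 − m) = [1.924242 × (0.245 + 0.104) − 1] / (1 − 1.924242) ≈ 0.355361.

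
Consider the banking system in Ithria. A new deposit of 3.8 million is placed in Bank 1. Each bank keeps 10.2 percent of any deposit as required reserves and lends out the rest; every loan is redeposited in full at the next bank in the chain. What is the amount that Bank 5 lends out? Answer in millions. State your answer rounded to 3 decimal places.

Each bank lends a fraction (1 − rr) = 0.8980 of the deposit it receives, so Bank 5 receives 3.8·0.8980^4 and lends 3.8·0.8980^5 ≈ 2.2190 million.

2.219 million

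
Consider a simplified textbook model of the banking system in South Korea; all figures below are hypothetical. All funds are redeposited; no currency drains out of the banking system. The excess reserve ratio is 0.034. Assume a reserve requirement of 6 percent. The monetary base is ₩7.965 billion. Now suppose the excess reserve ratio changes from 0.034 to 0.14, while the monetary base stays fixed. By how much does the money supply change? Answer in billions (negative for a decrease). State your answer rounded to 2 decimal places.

Initially m₁ = 1 / (0.06 + 0.034) ≈ 10.6383, so M₁ = 10.6383 × 7.965 ≈ 84.7341 billion.
After the change m₂ = 1 / (0.06 + 0.14) = 5, so M₂ = 5 × 7.965 = 39.825 billion.
ΔM = M₂ − M₁ = 39.825 − 84.7341 = -44.9091 billion.

-44.91 billion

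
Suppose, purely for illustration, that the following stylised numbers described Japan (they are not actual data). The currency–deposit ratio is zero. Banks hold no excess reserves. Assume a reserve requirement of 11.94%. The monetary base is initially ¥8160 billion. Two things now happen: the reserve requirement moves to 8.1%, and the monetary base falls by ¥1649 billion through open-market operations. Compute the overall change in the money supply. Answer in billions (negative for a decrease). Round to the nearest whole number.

¥12041 billion

Before: m₁ = 1 / (0.1194) ≈ 8.37521, MB₁ = 8160, so M₁ = 8.37521 × 8160 = 68341.7136 billion.
After: m₂ = 1 / (0.081) ≈ 12.34568, MB₂ = 8160 − 1649 = 6511, so M₂ = 12.34568 × 6511 ≈ 80382.7225 billion.
ΔM = M₂ − M₁ = 80382.7225 − 68341.7136 = 12041.0089 billion.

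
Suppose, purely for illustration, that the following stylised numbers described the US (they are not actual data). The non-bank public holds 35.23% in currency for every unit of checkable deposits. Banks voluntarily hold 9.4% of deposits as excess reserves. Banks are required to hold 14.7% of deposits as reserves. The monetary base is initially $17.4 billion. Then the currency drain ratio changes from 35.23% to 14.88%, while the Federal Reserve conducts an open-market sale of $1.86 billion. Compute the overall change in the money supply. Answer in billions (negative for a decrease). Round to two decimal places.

Before: m₁ = (1 + 0.3523) / (0.147 + 0.094 + 0.3523) ≈ 2.27929, MB₁ = 17.4, so M₁ = 2.27929 × 17.4 ≈ 39.6596 billion.
After: m₂ = (1 + 0.1488) / (0.147 + 0.094 + 0.1488) ≈ 2.94715, MB₂ = 17.4 − 1.86 = 15.54, so M₂ = 2.94715 × 15.54 ≈ 45.7987 billion.
ΔM = M₂ − M₁ = 45.7987 − 39.6596 = 6.1391 billion.

$6.14 billion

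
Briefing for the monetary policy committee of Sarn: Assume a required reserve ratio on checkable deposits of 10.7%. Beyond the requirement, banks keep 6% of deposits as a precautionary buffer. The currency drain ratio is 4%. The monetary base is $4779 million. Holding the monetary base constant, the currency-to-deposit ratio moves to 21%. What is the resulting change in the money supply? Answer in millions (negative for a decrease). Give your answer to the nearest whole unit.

Initially m₁ = (1 + 0.04) / (0.107 + 0.06 + 0.04) ≈ 5.02415, so M₁ = 5.02415 × 4779 ≈ 24010.4128 million.
After the change m₂ = (1 + 0.21) / (0.107 + 0.06 + 0.21) ≈ 3.20955, so M₂ = 3.20955 × 4779 ≈ 15338.4394 million.
ΔM = M₂ − M₁ = 15338.4394 − 24010.4128 = -8671.9734 million.

-8672 million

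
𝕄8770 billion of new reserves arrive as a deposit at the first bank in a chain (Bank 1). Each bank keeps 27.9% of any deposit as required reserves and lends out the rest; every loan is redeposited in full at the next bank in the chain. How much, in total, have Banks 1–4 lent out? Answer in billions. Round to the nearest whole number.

𝕄16539 billion

Bank i lends (1 − rr)^i of the original deposit: Bank 1 lends 8770·0.7210 = 6323.1700, Bank 2 lends 8770·0.7210² ≈ 4559.0056, and so on.
Summing a geometric series: total = 8770·[0.7210·(1 − 0.7210^4) / (1 − 0.7210)] ≈ 16539.1766 billion.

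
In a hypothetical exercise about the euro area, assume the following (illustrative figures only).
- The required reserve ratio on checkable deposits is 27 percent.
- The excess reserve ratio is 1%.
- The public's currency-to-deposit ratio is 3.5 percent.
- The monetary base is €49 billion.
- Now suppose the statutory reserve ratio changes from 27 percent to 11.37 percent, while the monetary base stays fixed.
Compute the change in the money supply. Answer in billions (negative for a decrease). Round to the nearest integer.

€159 billion

Initially m₁ = (1 + 0.035) / (0.27 + 0.01 + 0.035) ≈ 3.2857, so M₁ = 3.2857 × 49 = 160.9993 billion.
After the change m₂ = (1 + 0.035) / (0.1137 + 0.01 + 0.035) ≈ 6.5217, so M₂ = 6.5217 × 49 = 319.5633 billion.
ΔM = M₂ − M₁ = 319.5633 − 160.9993 = 158.564 billion.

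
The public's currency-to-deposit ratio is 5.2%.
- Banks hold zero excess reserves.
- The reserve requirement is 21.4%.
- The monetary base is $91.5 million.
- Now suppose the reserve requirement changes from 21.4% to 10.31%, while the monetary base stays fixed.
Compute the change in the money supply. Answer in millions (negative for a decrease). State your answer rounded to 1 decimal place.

Initially m₁ = (1 + 0.052) / (0.214 + 0.052) ≈ 3.9549, so M₁ = 3.9549 × 91.5 ≈ 361.8733 million.
After the change m₂ = (1 + 0.052) / (0.1031 + 0.052) ≈ 6.7827, so M₂ = 6.7827 × 91.5 ≈ 620.6171 million.
ΔM = M₂ − M₁ = 620.6171 − 361.8733 = 258.7438 million.

$258.7 million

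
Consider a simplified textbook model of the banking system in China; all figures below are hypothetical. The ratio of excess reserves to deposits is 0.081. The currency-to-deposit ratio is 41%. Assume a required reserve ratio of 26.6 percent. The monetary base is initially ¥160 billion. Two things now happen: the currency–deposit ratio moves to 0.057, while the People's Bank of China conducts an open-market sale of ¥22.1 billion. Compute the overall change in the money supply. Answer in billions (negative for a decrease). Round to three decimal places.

Before: m₁ = (1 + 0.41) / (0.266 + 0.081 + 0.41) ≈ 1.8626156, MB₁ = 160, so M₁ = 1.8626156 × 160 ≈ 298.0185 billion.
After: m₂ = (1 + 0.057) / (0.266 + 0.081 + 0.057) ≈ 2.6163366, MB₂ = 160 − 22.1 = 137.9, so M₂ = 2.6163366 × 137.9 ≈ 360.7928 billion.
ΔM = M₂ − M₁ = 360.7928 − 298.0185 = 62.7743 billion.

¥62.774 billion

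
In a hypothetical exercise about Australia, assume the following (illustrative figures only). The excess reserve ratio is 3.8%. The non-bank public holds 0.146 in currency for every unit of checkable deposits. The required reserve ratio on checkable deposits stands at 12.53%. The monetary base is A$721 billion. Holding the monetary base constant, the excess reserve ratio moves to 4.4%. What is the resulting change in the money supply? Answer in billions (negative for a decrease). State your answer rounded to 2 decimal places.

Initially m₁ = (1 + 0.146) / (0.1253 + 0.038 + 0.146) ≈ 3.705141, so M₁ = 3.705141 × 721 ≈ 2671.4067 billion.
After the change m₂ = (1 + 0.146) / (0.1253 + 0.044 + 0.146) ≈ 3.634634, so M₂ = 3.634634 × 721 ≈ 2620.5711 billion.
ΔM = M₂ − M₁ = 2620.5711 − 2671.4067 = -50.8356 billion.

-50.84 billion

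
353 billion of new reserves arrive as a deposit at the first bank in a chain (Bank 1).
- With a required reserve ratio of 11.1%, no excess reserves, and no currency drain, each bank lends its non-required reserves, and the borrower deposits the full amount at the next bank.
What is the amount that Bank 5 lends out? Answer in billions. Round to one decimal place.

196.0 billion

Each bank lends a fraction (1 − rr) = 0.8890 of the deposit it receives, so Bank 5 receives 353·0.8890^4 and lends 353·0.8890^5 ≈ 196.0124 billion.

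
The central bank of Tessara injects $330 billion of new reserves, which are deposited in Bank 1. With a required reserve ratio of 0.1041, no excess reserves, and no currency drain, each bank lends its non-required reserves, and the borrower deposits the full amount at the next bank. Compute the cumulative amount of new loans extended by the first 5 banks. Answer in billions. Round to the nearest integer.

$1201 billion

Bank i lends (1 − rr)^i of the original deposit: Bank 1 lends 330·0.8959 = 295.6470, Bank 2 lends 330·0.8959² ≈ 264.8701, and so on.
Summing a geometric series: total = 330·[0.8959·(1 − 0.8959^5) / (1 − 0.8959)] ≈ 1200.8723 billion.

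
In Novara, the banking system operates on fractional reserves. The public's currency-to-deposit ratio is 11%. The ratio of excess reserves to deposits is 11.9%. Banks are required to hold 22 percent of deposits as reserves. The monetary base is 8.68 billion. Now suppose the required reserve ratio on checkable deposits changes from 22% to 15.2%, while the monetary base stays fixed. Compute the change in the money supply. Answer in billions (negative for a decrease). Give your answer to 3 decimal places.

Initially m₁ = (1 + 0.11) / (0.22 + 0.119 + 0.11) ≈ 2.47216, so M₁ = 2.47216 × 8.68 ≈ 21.4583 billion.
After the change m₂ = (1 + 0.11) / (0.152 + 0.119 + 0.11) ≈ 2.91339, so M₂ = 2.91339 × 8.68 ≈ 25.2882 billion.
ΔM = M₂ − M₁ = 25.2882 − 21.4583 = 3.8299 billion.

3.830 billion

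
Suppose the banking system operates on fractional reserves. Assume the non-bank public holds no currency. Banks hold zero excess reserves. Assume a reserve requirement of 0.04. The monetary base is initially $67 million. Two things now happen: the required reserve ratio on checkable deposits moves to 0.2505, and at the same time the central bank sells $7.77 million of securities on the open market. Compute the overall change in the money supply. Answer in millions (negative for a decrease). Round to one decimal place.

Before: m₁ = 1 / (0.04) = 25, MB₁ = 67, so M₁ = 25 × 67 = 1675 million.
After: m₂ = 1 / (0.2505) ≈ 3.9920, MB₂ = 67 − 7.77 = 59.23, so M₂ = 3.9920 × 59.23 ≈ 236.4462 million.
ΔM = M₂ − M₁ = 236.4462 − 1675 = -1438.5538 million.

-1438.6 million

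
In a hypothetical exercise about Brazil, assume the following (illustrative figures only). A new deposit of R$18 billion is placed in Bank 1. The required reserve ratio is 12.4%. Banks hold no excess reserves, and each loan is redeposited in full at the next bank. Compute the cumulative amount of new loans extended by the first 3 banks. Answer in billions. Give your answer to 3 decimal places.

Bank i lends (1 − rr)^i of the original deposit: Bank 1 lends 18·0.8760 = 15.7680, Bank 2 lends 18·0.8760² ≈ 13.8128, and so on.
Summing a geometric series: total = 18·[0.8760·(1 − 0.8760^3) / (1 − 0.8760)] ≈ 41.6808 billion.

R$41.681 billion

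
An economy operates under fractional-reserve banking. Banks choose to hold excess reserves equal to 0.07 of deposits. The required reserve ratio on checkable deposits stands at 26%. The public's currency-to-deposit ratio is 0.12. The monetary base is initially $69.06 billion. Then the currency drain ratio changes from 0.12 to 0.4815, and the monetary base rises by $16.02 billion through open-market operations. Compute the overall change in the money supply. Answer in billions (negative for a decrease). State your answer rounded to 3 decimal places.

Before: m₁ = (1 + 0.12) / (0.26 + 0.07 + 0.12) ≈ 2.488889, MB₁ = 69.06, so M₁ = 2.488889 × 69.06 ≈ 171.8827 billion.
After: m₂ = (1 + 0.4815) / (0.26 + 0.07 + 0.4815) ≈ 1.825632, MB₂ = 69.06 + 16.02 = 85.08, so M₂ = 1.825632 × 85.08 ≈ 155.3248 billion.
ΔM = M₂ − M₁ = 155.3248 − 171.8827 = -16.5579 billion.

-16.558 billion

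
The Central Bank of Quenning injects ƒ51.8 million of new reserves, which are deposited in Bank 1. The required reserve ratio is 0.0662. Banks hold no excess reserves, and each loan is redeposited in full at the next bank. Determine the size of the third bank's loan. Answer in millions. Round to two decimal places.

Each bank lends a fraction (1 − rr) = 0.9338 of the deposit it receives, so Bank 3 receives 51.8·0.9338^2 and lends 51.8·0.9338^3 ≈ 42.1785 million.

ƒ42.18 million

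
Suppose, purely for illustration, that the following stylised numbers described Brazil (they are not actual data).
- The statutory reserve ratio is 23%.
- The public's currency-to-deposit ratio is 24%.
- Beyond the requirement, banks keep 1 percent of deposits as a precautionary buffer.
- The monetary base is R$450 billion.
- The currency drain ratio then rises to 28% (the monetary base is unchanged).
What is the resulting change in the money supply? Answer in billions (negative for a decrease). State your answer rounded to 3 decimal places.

-54.808 billion

Initially m₁ = (1 + 0.24) / (0.23 + 0.01 + 0.24) ≈ 2.5833333, so M₁ = 2.5833333 × 450 ≈ 1162.5 billion.
After the change m₂ = (1 + 0.28) / (0.23 + 0.01 + 0.28) ≈ 2.4615385, so M₂ = 2.4615385 × 450 ≈ 1107.6923 billion.
ΔM = M₂ − M₁ = 1107.6923 − 1162.5 = -54.8077 billion.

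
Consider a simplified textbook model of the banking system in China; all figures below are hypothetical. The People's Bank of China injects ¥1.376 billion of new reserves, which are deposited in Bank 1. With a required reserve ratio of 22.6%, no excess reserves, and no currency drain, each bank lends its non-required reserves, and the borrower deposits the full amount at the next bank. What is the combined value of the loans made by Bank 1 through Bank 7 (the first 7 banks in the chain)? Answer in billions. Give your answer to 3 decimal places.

Bank i lends (1 − rr)^i of the original deposit: Bank 1 lends 1.376·0.7740 ≈ 1.0650, Bank 2 lends 1.376·0.7740² ≈ 0.8243, and so on.
Summing a geometric series: total = 1.376·[0.7740·(1 − 0.7740^7) / (1 − 0.7740)] ≈ 3.9283 billion.

¥3.928 billion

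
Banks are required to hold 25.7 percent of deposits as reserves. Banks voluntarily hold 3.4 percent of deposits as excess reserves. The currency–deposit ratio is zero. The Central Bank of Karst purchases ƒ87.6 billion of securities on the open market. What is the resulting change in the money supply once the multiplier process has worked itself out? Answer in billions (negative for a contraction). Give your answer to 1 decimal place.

The money multiplier is m = 1 / (rr + e) = 1 / (0.257 + 0.034) ≈ 3.4364.
The purchase adds 87.6 billion of base, so ΔM = m × ΔMB = 3.4364 × (+87.6) ≈ 301.0286 billion.

ƒ301.0 billion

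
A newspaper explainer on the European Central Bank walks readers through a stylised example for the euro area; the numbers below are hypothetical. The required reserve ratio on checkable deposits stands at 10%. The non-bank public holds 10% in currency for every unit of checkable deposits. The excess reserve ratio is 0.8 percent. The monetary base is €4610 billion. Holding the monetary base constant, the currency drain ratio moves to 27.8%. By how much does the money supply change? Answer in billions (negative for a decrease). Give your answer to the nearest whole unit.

-9117 billion

Initially m₁ = (1 + 0.1) / (0.1 + 0.008 + 0.1) ≈ 5.28846, so M₁ = 5.28846 × 4610 = 24379.8006 billion.
After the change m₂ = (1 + 0.278) / (0.1 + 0.008 + 0.278) ≈ 3.31088, so M₂ = 3.31088 × 4610 = 15263.1568 billion.
ΔM = M₂ − M₁ = 15263.1568 − 24379.8006 = -9116.6438 billion.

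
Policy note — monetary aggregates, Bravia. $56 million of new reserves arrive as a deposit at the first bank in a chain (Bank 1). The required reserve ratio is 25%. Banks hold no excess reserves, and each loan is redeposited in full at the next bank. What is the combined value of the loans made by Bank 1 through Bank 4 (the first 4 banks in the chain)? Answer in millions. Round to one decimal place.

Bank i lends (1 − rr)^i of the original deposit: Bank 1 lends 56·0.7500 = 42.0000, Bank 2 lends 56·0.7500² = 31.5000, and so on.
Summing a geometric series: total = 56·[0.7500·(1 − 0.7500^4) / (1 − 0.7500)] ≈ 114.8438 million.

$114.8 million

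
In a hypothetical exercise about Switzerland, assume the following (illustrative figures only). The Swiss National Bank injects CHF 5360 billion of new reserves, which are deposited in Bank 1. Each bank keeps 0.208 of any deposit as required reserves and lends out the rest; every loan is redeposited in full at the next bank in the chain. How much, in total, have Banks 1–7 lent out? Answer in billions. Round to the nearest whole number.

Bank i lends (1 − rr)^i of the original deposit: Bank 1 lends 5360·0.7920 = 4245.1200, Bank 2 lends 5360·0.7920² ≈ 3362.1350, and so on.
Summing a geometric series: total = 5360·[0.7920·(1 − 0.7920^7) / (1 − 0.7920)] ≈ 16419.8737 billion.

CHF 16420 billion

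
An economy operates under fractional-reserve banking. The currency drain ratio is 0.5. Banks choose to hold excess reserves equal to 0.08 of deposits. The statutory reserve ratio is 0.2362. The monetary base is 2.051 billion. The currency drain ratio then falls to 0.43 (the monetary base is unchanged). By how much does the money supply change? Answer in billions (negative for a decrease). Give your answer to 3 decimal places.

0.161 billion

Initially m₁ = (1 + 0.5) / (0.2362 + 0.08 + 0.5) ≈ 1.83778, so M₁ = 1.83778 × 2.051 ≈ 3.7693 billion.
After the change m₂ = (1 + 0.43) / (0.2362 + 0.08 + 0.43) ≈ 1.91638, so M₂ = 1.91638 × 2.051 ≈ 3.9305 billion.
ΔM = M₂ − M₁ = 3.9305 − 3.7693 = 0.1612 billion.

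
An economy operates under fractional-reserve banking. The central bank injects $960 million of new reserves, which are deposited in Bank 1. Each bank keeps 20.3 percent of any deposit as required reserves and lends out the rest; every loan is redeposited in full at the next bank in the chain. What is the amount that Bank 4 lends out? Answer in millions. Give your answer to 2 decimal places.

Each bank lends a fraction (1 − rr) = 0.7970 of the deposit it receives, so Bank 4 receives 960·0.7970^3 and lends 960·0.7970^4 ≈ 387.3509 million.

$387.35 million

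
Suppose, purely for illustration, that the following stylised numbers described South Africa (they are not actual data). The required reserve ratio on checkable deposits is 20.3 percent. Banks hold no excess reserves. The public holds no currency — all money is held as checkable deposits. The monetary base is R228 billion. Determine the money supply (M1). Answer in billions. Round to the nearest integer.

R1123 billion

With no currency drain or excess reserves, the money multiplier is m = 1/rr = 1/0.203 ≈ 4.9261.
Money supply M = m × MB = 4.9261 × 228 = 1123.1508 billion.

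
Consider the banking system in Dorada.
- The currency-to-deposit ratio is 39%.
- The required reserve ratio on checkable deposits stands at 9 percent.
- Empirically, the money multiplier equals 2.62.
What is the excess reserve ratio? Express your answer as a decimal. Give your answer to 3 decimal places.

0.051

Using m = 2.62. Since m = (1 + c)/(c + rr + e), the denominator satisfies c + rr + e = (1 + c)/m = (1 + 0.39) / 2.62 ≈ 0.530534.
With c = 0.39 and rr = 0.09, the excess reserve ratio is 0.530534 − 0.39 − 0.09 = 0.050534.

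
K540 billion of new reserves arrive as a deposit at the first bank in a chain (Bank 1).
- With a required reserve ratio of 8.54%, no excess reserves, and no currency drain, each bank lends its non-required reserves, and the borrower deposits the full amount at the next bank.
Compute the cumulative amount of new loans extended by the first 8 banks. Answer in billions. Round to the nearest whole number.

K2952 billion

Bank i lends (1 − rr)^i of the original deposit: Bank 1 lends 540·0.9146 = 493.8840, Bank 2 lends 540·0.9146² ≈ 451.7063, and so on.
Summing a geometric series: total = 540·[0.9146·(1 − 0.9146^8) / (1 − 0.9146)] ≈ 2951.6844 billion.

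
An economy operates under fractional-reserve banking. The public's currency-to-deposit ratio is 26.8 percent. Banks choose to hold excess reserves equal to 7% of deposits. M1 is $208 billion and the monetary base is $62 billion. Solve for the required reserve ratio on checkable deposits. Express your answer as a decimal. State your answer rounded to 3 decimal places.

Using m = M/MB = 208/62 ≈ 3.354839. Since m = (1 + c)/(c + rr + e), the denominator satisfies c + rr + e = (1 + c)/m = (1 + 0.268) / 3.354839 ≈ 0.377962.
With c = 0.268 and e = 0.07, the required reserve ratio on checkable deposits is 0.377962 − 0.268 − 0.07 = 0.039962.

0.040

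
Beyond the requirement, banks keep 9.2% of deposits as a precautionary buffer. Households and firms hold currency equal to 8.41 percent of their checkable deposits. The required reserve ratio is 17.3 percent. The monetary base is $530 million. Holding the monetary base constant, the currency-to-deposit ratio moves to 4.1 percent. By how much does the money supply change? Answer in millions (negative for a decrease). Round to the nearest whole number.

$157 million

Initially m₁ = (1 + 0.0841) / (0.173 + 0.092 + 0.0841) ≈ 3.1054, so M₁ = 3.1054 × 530 = 1645.862 million.
After the change m₂ = (1 + 0.041) / (0.173 + 0.092 + 0.041) ≈ 3.4020, so M₂ = 3.4020 × 530 = 1803.06 million.
ΔM = M₂ − M₁ = 1803.06 − 1645.862 = 157.198 million.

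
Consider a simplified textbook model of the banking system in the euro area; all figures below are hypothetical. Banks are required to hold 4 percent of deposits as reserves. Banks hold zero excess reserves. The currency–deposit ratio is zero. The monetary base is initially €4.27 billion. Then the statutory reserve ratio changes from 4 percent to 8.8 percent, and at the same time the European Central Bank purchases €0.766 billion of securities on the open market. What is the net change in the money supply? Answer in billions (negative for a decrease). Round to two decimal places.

-49.52 billion

Before: m₁ = 1 / (0.04) = 25, MB₁ = 4.27, so M₁ = 25 × 4.27 = 106.75 billion.
After: m₂ = 1 / (0.088) ≈ 11.3636, MB₂ = 4.27 + 0.766 = 5.036, so M₂ = 11.3636 × 5.036 ≈ 57.2271 billion.
ΔM = M₂ − M₁ = 57.2271 − 106.75 = -49.5229 billion.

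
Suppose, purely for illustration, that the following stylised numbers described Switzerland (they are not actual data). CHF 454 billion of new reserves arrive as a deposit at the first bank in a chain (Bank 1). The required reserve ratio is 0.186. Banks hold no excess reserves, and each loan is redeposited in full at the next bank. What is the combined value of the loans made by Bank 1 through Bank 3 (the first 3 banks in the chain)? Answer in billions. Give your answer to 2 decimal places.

Bank i lends (1 − rr)^i of the original deposit: Bank 1 lends 454·0.8140 = 369.5560, Bank 2 lends 454·0.8140² ≈ 300.8186, and so on.
Summing a geometric series: total = 454·[0.8140·(1 − 0.8140^3) / (1 − 0.8140)] ≈ 915.2409 billion.

CHF 915.24 billion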